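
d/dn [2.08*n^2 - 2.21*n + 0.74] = 4.16*n - 2.21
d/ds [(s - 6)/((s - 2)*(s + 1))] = (-s^2 + 12*s - 8)/(s^4 - 2*s^3 - 3*s^2 + 4*s + 4)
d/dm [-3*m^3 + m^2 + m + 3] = -9*m^2 + 2*m + 1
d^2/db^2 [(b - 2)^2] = 2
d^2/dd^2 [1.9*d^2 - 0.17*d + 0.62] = 3.80000000000000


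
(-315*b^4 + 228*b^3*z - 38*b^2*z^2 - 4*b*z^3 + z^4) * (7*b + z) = -2205*b^5 + 1281*b^4*z - 38*b^3*z^2 - 66*b^2*z^3 + 3*b*z^4 + z^5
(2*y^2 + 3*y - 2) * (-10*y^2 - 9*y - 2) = -20*y^4 - 48*y^3 - 11*y^2 + 12*y + 4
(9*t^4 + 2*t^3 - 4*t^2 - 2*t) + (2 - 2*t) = 9*t^4 + 2*t^3 - 4*t^2 - 4*t + 2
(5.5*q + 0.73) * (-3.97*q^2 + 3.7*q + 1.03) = -21.835*q^3 + 17.4519*q^2 + 8.366*q + 0.7519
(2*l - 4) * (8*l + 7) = 16*l^2 - 18*l - 28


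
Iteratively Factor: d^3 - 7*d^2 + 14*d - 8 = (d - 1)*(d^2 - 6*d + 8) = (d - 4)*(d - 1)*(d - 2)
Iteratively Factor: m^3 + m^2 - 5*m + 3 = (m - 1)*(m^2 + 2*m - 3) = (m - 1)^2*(m + 3)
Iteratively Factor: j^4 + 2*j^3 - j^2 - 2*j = (j)*(j^3 + 2*j^2 - j - 2) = j*(j + 1)*(j^2 + j - 2) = j*(j - 1)*(j + 1)*(j + 2)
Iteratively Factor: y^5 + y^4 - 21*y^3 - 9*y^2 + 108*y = (y + 4)*(y^4 - 3*y^3 - 9*y^2 + 27*y) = (y - 3)*(y + 4)*(y^3 - 9*y) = (y - 3)^2*(y + 4)*(y^2 + 3*y) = y*(y - 3)^2*(y + 4)*(y + 3)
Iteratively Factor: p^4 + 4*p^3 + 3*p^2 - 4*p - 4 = (p + 2)*(p^3 + 2*p^2 - p - 2) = (p + 1)*(p + 2)*(p^2 + p - 2) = (p - 1)*(p + 1)*(p + 2)*(p + 2)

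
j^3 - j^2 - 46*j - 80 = (j - 8)*(j + 2)*(j + 5)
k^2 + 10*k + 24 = (k + 4)*(k + 6)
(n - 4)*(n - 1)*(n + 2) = n^3 - 3*n^2 - 6*n + 8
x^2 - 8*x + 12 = (x - 6)*(x - 2)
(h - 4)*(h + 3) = h^2 - h - 12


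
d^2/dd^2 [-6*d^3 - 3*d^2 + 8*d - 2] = -36*d - 6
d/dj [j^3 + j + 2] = 3*j^2 + 1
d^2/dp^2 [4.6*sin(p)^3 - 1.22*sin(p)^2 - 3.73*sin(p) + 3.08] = 0.280000000000001*sin(p) + 10.35*sin(3*p) - 2.44*cos(2*p)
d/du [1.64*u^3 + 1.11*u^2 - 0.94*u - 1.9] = 4.92*u^2 + 2.22*u - 0.94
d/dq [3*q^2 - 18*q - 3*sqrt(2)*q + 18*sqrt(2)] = 6*q - 18 - 3*sqrt(2)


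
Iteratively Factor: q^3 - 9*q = (q)*(q^2 - 9) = q*(q - 3)*(q + 3)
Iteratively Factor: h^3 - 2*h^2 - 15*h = (h)*(h^2 - 2*h - 15) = h*(h + 3)*(h - 5)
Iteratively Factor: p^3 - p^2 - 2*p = (p)*(p^2 - p - 2) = p*(p - 2)*(p + 1)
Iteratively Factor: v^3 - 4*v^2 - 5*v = (v - 5)*(v^2 + v) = v*(v - 5)*(v + 1)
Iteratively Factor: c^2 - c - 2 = (c - 2)*(c + 1)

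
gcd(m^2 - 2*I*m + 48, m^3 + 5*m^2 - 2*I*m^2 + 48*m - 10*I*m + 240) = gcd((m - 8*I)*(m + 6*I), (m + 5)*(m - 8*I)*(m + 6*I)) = m^2 - 2*I*m + 48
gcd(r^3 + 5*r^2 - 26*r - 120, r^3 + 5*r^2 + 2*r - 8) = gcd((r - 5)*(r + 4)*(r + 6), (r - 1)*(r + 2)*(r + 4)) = r + 4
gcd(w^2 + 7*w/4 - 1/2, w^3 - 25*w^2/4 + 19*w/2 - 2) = w - 1/4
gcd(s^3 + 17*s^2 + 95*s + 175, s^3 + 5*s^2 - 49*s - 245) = s^2 + 12*s + 35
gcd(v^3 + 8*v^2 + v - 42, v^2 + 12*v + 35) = v + 7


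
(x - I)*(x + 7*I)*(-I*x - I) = -I*x^3 + 6*x^2 - I*x^2 + 6*x - 7*I*x - 7*I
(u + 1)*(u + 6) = u^2 + 7*u + 6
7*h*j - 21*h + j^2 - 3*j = (7*h + j)*(j - 3)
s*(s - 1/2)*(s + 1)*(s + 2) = s^4 + 5*s^3/2 + s^2/2 - s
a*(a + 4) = a^2 + 4*a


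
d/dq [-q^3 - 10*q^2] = q*(-3*q - 20)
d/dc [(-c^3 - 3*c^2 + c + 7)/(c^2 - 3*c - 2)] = (-c^4 + 6*c^3 + 14*c^2 - 2*c + 19)/(c^4 - 6*c^3 + 5*c^2 + 12*c + 4)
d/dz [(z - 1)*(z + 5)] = 2*z + 4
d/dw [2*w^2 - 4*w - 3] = 4*w - 4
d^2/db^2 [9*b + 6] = 0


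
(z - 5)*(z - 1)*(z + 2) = z^3 - 4*z^2 - 7*z + 10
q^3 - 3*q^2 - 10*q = q*(q - 5)*(q + 2)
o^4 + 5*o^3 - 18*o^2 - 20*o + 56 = (o - 2)^2*(o + 2)*(o + 7)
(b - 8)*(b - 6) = b^2 - 14*b + 48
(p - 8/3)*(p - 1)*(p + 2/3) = p^3 - 3*p^2 + 2*p/9 + 16/9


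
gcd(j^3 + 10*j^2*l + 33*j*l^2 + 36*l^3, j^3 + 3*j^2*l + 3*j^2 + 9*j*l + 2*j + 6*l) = j + 3*l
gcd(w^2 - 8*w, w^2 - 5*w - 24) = w - 8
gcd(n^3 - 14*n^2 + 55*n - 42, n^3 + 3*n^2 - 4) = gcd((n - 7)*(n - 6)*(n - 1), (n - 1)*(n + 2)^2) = n - 1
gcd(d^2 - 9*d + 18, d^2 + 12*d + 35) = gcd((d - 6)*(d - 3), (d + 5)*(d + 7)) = 1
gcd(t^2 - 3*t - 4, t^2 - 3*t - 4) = t^2 - 3*t - 4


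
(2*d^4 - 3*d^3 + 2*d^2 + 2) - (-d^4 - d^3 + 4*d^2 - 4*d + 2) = 3*d^4 - 2*d^3 - 2*d^2 + 4*d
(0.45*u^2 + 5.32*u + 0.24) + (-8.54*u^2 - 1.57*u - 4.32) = -8.09*u^2 + 3.75*u - 4.08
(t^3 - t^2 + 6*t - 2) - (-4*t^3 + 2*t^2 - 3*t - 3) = 5*t^3 - 3*t^2 + 9*t + 1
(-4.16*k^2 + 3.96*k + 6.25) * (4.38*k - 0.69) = -18.2208*k^3 + 20.2152*k^2 + 24.6426*k - 4.3125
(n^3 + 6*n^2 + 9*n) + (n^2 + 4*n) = n^3 + 7*n^2 + 13*n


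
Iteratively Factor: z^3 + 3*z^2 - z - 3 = (z + 3)*(z^2 - 1) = (z + 1)*(z + 3)*(z - 1)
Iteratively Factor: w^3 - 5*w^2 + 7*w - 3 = (w - 1)*(w^2 - 4*w + 3) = (w - 1)^2*(w - 3)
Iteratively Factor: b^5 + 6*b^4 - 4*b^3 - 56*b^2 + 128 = (b + 2)*(b^4 + 4*b^3 - 12*b^2 - 32*b + 64) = (b + 2)*(b + 4)*(b^3 - 12*b + 16) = (b - 2)*(b + 2)*(b + 4)*(b^2 + 2*b - 8) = (b - 2)^2*(b + 2)*(b + 4)*(b + 4)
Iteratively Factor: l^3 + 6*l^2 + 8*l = (l)*(l^2 + 6*l + 8) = l*(l + 2)*(l + 4)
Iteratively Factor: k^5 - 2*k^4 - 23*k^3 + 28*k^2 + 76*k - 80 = (k - 2)*(k^4 - 23*k^2 - 18*k + 40) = (k - 2)*(k + 2)*(k^3 - 2*k^2 - 19*k + 20) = (k - 5)*(k - 2)*(k + 2)*(k^2 + 3*k - 4) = (k - 5)*(k - 2)*(k + 2)*(k + 4)*(k - 1)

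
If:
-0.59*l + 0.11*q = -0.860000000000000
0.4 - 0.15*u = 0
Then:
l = 0.186440677966102*q + 1.45762711864407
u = 2.67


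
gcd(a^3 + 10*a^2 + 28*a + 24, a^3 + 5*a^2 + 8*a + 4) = a^2 + 4*a + 4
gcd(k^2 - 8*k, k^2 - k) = k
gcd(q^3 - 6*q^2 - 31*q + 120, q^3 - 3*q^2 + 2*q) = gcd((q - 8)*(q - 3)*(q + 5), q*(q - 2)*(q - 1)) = 1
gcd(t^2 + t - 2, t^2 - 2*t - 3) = 1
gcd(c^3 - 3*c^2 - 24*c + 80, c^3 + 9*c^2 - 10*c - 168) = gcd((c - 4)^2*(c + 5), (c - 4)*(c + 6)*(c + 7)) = c - 4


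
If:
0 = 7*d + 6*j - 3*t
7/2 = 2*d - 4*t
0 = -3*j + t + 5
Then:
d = -87/52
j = 57/52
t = -89/52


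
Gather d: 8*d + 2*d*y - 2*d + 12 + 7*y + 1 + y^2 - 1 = d*(2*y + 6) + y^2 + 7*y + 12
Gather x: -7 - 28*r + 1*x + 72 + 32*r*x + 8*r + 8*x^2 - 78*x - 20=-20*r + 8*x^2 + x*(32*r - 77) + 45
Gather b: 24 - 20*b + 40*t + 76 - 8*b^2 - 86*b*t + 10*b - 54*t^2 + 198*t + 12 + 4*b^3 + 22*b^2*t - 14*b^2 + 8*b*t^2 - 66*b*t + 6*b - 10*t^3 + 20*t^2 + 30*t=4*b^3 + b^2*(22*t - 22) + b*(8*t^2 - 152*t - 4) - 10*t^3 - 34*t^2 + 268*t + 112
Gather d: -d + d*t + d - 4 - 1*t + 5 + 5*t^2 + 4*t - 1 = d*t + 5*t^2 + 3*t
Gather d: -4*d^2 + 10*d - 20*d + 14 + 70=-4*d^2 - 10*d + 84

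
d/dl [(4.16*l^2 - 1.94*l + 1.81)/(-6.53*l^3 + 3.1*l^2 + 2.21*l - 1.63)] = (27.1648*l^4 - 25.3364*l^3 + 50.6655*l^2 - 24.7836*l - 0.8379)/(42.6409*l^6 - 40.486*l^5 - 19.2526*l^4 + 34.9898*l^3 - 5.2219*l^2 - 7.2046*l + 2.6569)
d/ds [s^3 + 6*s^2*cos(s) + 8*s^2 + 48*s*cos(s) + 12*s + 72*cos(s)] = -6*s^2*sin(s) + 3*s^2 - 48*s*sin(s) + 12*s*cos(s) + 16*s - 72*sin(s) + 48*cos(s) + 12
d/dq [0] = 0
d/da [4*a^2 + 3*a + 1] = 8*a + 3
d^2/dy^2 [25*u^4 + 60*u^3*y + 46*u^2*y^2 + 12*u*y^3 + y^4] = 92*u^2 + 72*u*y + 12*y^2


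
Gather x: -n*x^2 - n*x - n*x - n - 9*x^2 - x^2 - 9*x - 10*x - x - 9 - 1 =-n + x^2*(-n - 10) + x*(-2*n - 20) - 10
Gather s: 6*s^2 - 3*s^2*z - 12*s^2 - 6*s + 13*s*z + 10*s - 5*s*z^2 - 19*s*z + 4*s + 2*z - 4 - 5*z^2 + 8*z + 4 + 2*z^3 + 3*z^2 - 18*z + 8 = s^2*(-3*z - 6) + s*(-5*z^2 - 6*z + 8) + 2*z^3 - 2*z^2 - 8*z + 8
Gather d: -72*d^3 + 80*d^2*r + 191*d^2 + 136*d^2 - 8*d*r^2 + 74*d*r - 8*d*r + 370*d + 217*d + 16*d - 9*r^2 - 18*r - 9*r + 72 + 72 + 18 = -72*d^3 + d^2*(80*r + 327) + d*(-8*r^2 + 66*r + 603) - 9*r^2 - 27*r + 162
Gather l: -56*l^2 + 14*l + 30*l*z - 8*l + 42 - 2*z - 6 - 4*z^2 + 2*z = -56*l^2 + l*(30*z + 6) - 4*z^2 + 36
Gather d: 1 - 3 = -2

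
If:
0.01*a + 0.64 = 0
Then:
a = -64.00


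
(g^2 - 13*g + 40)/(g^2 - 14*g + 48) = (g - 5)/(g - 6)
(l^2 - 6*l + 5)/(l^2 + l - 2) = (l - 5)/(l + 2)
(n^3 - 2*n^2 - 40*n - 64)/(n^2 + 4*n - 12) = (n^3 - 2*n^2 - 40*n - 64)/(n^2 + 4*n - 12)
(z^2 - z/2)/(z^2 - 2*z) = (z - 1/2)/(z - 2)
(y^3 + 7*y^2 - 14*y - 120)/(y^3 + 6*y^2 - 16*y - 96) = (y + 5)/(y + 4)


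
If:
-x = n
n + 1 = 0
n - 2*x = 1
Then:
No Solution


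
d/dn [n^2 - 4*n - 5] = 2*n - 4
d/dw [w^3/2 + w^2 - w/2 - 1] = 3*w^2/2 + 2*w - 1/2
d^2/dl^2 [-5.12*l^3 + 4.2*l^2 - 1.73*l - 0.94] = 8.4 - 30.72*l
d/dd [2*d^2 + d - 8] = 4*d + 1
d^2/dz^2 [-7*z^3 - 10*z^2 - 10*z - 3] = -42*z - 20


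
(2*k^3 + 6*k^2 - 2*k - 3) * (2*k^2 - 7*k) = 4*k^5 - 2*k^4 - 46*k^3 + 8*k^2 + 21*k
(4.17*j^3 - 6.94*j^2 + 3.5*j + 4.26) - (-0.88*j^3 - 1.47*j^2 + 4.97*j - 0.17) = 5.05*j^3 - 5.47*j^2 - 1.47*j + 4.43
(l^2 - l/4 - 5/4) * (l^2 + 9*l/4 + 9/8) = l^4 + 2*l^3 - 11*l^2/16 - 99*l/32 - 45/32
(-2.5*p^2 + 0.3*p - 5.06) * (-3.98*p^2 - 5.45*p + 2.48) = 9.95*p^4 + 12.431*p^3 + 12.3038*p^2 + 28.321*p - 12.5488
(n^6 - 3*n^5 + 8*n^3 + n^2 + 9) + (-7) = n^6 - 3*n^5 + 8*n^3 + n^2 + 2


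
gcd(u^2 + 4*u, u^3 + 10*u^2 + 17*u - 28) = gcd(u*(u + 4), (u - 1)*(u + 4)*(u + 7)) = u + 4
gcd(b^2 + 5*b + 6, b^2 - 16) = 1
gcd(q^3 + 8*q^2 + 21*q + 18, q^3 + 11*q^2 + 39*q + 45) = q^2 + 6*q + 9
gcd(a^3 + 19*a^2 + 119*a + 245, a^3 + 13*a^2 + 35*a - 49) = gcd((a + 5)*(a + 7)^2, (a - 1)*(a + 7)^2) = a^2 + 14*a + 49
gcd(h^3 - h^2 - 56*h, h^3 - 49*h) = h^2 + 7*h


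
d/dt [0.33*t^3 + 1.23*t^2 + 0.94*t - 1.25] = 0.99*t^2 + 2.46*t + 0.94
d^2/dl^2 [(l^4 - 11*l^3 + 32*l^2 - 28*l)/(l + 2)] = 2*(3*l^4 + 5*l^3 - 42*l^2 - 132*l + 184)/(l^3 + 6*l^2 + 12*l + 8)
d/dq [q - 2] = 1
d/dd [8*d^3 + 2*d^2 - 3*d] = 24*d^2 + 4*d - 3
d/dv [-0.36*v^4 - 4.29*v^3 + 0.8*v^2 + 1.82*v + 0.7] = -1.44*v^3 - 12.87*v^2 + 1.6*v + 1.82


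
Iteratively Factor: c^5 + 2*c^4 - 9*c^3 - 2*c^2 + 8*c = (c - 1)*(c^4 + 3*c^3 - 6*c^2 - 8*c) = (c - 1)*(c + 1)*(c^3 + 2*c^2 - 8*c) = c*(c - 1)*(c + 1)*(c^2 + 2*c - 8) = c*(c - 1)*(c + 1)*(c + 4)*(c - 2)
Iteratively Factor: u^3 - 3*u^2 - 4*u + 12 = (u - 2)*(u^2 - u - 6) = (u - 3)*(u - 2)*(u + 2)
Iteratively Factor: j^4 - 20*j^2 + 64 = (j - 2)*(j^3 + 2*j^2 - 16*j - 32) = (j - 4)*(j - 2)*(j^2 + 6*j + 8) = (j - 4)*(j - 2)*(j + 4)*(j + 2)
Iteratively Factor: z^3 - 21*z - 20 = (z + 4)*(z^2 - 4*z - 5) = (z - 5)*(z + 4)*(z + 1)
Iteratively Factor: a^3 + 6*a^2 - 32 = (a - 2)*(a^2 + 8*a + 16) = (a - 2)*(a + 4)*(a + 4)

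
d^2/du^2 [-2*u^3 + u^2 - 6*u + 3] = 2 - 12*u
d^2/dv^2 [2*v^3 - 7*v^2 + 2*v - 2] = 12*v - 14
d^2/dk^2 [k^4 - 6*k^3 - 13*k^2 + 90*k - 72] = 12*k^2 - 36*k - 26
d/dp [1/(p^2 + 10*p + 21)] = 2*(-p - 5)/(p^2 + 10*p + 21)^2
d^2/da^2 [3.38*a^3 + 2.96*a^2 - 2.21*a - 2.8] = 20.28*a + 5.92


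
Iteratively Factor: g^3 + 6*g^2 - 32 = (g + 4)*(g^2 + 2*g - 8) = (g + 4)^2*(g - 2)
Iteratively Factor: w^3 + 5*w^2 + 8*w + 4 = (w + 2)*(w^2 + 3*w + 2) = (w + 2)^2*(w + 1)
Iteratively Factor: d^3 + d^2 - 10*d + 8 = (d + 4)*(d^2 - 3*d + 2) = (d - 1)*(d + 4)*(d - 2)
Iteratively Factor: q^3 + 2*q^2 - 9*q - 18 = (q - 3)*(q^2 + 5*q + 6) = (q - 3)*(q + 3)*(q + 2)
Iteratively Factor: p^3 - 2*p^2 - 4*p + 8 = (p + 2)*(p^2 - 4*p + 4) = (p - 2)*(p + 2)*(p - 2)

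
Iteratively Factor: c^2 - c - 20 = (c + 4)*(c - 5)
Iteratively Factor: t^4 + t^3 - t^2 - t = (t - 1)*(t^3 + 2*t^2 + t) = t*(t - 1)*(t^2 + 2*t + 1) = t*(t - 1)*(t + 1)*(t + 1)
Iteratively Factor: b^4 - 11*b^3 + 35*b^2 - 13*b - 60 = (b - 5)*(b^3 - 6*b^2 + 5*b + 12) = (b - 5)*(b + 1)*(b^2 - 7*b + 12) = (b - 5)*(b - 3)*(b + 1)*(b - 4)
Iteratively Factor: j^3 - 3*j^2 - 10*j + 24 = (j + 3)*(j^2 - 6*j + 8) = (j - 4)*(j + 3)*(j - 2)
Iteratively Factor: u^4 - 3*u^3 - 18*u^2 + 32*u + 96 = (u - 4)*(u^3 + u^2 - 14*u - 24) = (u - 4)*(u + 2)*(u^2 - u - 12) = (u - 4)^2*(u + 2)*(u + 3)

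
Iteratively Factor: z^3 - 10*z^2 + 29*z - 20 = (z - 5)*(z^2 - 5*z + 4) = (z - 5)*(z - 4)*(z - 1)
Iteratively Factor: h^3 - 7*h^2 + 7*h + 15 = (h - 5)*(h^2 - 2*h - 3) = (h - 5)*(h - 3)*(h + 1)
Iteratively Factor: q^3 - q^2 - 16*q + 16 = (q + 4)*(q^2 - 5*q + 4) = (q - 4)*(q + 4)*(q - 1)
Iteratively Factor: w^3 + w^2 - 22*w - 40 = (w + 4)*(w^2 - 3*w - 10) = (w + 2)*(w + 4)*(w - 5)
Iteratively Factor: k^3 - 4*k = (k + 2)*(k^2 - 2*k) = (k - 2)*(k + 2)*(k)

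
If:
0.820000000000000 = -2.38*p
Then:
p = -0.34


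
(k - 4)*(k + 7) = k^2 + 3*k - 28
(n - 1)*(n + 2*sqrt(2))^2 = n^3 - n^2 + 4*sqrt(2)*n^2 - 4*sqrt(2)*n + 8*n - 8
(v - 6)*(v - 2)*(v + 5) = v^3 - 3*v^2 - 28*v + 60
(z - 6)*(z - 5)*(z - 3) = z^3 - 14*z^2 + 63*z - 90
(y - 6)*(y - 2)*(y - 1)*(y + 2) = y^4 - 7*y^3 + 2*y^2 + 28*y - 24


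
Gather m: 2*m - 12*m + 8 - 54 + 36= -10*m - 10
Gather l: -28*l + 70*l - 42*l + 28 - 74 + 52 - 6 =0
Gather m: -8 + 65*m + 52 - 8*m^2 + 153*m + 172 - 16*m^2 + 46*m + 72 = -24*m^2 + 264*m + 288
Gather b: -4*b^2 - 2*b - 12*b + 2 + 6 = -4*b^2 - 14*b + 8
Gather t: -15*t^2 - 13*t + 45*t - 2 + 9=-15*t^2 + 32*t + 7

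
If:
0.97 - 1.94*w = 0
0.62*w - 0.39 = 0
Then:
No Solution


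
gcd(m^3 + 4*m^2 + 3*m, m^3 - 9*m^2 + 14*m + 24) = m + 1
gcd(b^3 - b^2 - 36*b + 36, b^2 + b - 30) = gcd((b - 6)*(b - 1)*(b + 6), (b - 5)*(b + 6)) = b + 6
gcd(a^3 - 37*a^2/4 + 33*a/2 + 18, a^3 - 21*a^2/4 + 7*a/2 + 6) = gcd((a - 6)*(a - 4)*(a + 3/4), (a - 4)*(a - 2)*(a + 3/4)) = a^2 - 13*a/4 - 3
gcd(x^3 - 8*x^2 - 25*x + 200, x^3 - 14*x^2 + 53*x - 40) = x^2 - 13*x + 40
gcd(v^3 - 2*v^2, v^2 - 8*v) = v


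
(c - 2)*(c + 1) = c^2 - c - 2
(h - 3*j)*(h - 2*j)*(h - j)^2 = h^4 - 7*h^3*j + 17*h^2*j^2 - 17*h*j^3 + 6*j^4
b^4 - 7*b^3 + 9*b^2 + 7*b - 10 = (b - 5)*(b - 2)*(b - 1)*(b + 1)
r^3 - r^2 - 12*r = r*(r - 4)*(r + 3)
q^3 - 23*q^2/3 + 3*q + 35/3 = (q - 7)*(q - 5/3)*(q + 1)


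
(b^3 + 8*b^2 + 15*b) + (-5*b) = b^3 + 8*b^2 + 10*b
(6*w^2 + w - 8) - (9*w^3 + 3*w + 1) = -9*w^3 + 6*w^2 - 2*w - 9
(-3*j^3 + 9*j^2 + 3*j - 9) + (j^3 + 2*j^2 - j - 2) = -2*j^3 + 11*j^2 + 2*j - 11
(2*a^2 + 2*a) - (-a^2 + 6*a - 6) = 3*a^2 - 4*a + 6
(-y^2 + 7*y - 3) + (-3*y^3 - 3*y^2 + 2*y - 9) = -3*y^3 - 4*y^2 + 9*y - 12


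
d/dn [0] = 0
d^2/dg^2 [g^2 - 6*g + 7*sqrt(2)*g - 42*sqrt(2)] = 2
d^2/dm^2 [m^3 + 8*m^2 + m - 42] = 6*m + 16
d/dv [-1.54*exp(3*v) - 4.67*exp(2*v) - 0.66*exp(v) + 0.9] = (-4.62*exp(2*v) - 9.34*exp(v) - 0.66)*exp(v)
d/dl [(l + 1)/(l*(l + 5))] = (-l^2 - 2*l - 5)/(l^2*(l^2 + 10*l + 25))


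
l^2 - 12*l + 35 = (l - 7)*(l - 5)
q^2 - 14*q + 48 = (q - 8)*(q - 6)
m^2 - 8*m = m*(m - 8)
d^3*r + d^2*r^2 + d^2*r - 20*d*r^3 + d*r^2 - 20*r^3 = (d - 4*r)*(d + 5*r)*(d*r + r)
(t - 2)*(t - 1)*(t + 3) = t^3 - 7*t + 6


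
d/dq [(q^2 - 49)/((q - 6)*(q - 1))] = (-7*q^2 + 110*q - 343)/(q^4 - 14*q^3 + 61*q^2 - 84*q + 36)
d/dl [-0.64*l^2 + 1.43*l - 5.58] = 1.43 - 1.28*l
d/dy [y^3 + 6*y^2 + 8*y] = 3*y^2 + 12*y + 8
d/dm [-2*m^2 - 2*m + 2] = -4*m - 2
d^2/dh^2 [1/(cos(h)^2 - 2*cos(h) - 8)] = (8*sin(h)^4 - 76*sin(h)^2 - 17*cos(h) - 3*cos(3*h) + 20)/(2*(sin(h)^2 + 2*cos(h) + 7)^3)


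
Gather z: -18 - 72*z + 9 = -72*z - 9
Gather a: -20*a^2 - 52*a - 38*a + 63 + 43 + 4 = -20*a^2 - 90*a + 110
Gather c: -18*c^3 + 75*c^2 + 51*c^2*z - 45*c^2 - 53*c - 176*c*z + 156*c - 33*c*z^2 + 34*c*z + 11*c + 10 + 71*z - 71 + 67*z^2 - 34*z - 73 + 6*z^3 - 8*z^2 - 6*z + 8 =-18*c^3 + c^2*(51*z + 30) + c*(-33*z^2 - 142*z + 114) + 6*z^3 + 59*z^2 + 31*z - 126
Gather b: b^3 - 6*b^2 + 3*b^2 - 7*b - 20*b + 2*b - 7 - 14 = b^3 - 3*b^2 - 25*b - 21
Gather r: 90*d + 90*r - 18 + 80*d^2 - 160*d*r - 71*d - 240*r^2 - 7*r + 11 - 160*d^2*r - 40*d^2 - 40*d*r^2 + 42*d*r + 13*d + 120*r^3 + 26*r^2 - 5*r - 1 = 40*d^2 + 32*d + 120*r^3 + r^2*(-40*d - 214) + r*(-160*d^2 - 118*d + 78) - 8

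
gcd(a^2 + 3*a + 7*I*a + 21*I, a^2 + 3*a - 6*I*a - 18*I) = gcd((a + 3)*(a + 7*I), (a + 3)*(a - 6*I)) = a + 3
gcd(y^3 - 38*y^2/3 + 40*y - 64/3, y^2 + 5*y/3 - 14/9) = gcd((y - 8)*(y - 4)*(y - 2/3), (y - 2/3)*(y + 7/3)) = y - 2/3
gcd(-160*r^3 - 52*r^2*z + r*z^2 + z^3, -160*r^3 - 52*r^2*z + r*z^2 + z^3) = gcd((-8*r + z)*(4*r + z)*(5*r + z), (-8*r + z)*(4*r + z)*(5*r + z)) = -160*r^3 - 52*r^2*z + r*z^2 + z^3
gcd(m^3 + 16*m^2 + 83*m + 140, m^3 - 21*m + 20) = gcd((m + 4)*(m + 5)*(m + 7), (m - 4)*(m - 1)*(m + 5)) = m + 5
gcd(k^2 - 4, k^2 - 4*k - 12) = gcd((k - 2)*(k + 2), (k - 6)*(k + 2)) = k + 2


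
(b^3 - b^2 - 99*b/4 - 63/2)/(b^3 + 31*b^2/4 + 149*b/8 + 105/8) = 2*(2*b^2 - 9*b - 18)/(4*b^2 + 17*b + 15)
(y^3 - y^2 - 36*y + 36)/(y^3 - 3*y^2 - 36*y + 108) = (y - 1)/(y - 3)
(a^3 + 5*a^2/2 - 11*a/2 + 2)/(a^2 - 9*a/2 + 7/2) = (2*a^2 + 7*a - 4)/(2*a - 7)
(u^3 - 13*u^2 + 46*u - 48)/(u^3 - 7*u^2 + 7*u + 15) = (u^2 - 10*u + 16)/(u^2 - 4*u - 5)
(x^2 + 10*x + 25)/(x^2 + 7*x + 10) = (x + 5)/(x + 2)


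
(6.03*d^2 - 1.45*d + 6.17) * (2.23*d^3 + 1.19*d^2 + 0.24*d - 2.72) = 13.4469*d^5 + 3.9422*d^4 + 13.4808*d^3 - 9.4073*d^2 + 5.4248*d - 16.7824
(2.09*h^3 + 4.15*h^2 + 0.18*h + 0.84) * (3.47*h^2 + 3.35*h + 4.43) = 7.2523*h^5 + 21.402*h^4 + 23.7858*h^3 + 21.9023*h^2 + 3.6114*h + 3.7212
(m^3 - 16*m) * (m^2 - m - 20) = m^5 - m^4 - 36*m^3 + 16*m^2 + 320*m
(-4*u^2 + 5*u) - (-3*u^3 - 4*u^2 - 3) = 3*u^3 + 5*u + 3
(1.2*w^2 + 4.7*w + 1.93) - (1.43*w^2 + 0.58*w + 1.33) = -0.23*w^2 + 4.12*w + 0.6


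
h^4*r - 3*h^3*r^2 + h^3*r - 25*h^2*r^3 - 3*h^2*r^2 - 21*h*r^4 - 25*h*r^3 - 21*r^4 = (h - 7*r)*(h + r)*(h + 3*r)*(h*r + r)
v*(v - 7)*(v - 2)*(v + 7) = v^4 - 2*v^3 - 49*v^2 + 98*v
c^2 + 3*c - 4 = (c - 1)*(c + 4)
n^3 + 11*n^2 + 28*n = n*(n + 4)*(n + 7)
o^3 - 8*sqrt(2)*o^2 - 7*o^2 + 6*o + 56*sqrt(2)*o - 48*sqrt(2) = (o - 6)*(o - 1)*(o - 8*sqrt(2))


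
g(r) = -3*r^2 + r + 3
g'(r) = 1 - 6*r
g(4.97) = -66.13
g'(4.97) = -28.82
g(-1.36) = -3.91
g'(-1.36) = 9.16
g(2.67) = -15.72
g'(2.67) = -15.02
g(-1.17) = -2.28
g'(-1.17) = 8.02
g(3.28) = -26.00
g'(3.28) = -18.68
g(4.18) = -45.24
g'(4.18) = -24.08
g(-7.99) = -196.51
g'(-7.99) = 48.94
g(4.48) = -52.73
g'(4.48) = -25.88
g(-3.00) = -27.00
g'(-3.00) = 19.00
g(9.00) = -231.00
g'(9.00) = -53.00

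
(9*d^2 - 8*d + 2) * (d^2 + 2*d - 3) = 9*d^4 + 10*d^3 - 41*d^2 + 28*d - 6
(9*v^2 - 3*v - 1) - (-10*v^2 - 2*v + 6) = 19*v^2 - v - 7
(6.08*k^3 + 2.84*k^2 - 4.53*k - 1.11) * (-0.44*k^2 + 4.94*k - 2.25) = -2.6752*k^5 + 28.7856*k^4 + 2.3428*k^3 - 28.2798*k^2 + 4.7091*k + 2.4975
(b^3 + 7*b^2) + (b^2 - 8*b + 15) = b^3 + 8*b^2 - 8*b + 15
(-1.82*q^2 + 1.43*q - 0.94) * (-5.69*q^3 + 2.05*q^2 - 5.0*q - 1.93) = 10.3558*q^5 - 11.8677*q^4 + 17.3801*q^3 - 5.5644*q^2 + 1.9401*q + 1.8142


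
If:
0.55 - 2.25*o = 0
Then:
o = 0.24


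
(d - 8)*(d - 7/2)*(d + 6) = d^3 - 11*d^2/2 - 41*d + 168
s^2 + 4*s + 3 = (s + 1)*(s + 3)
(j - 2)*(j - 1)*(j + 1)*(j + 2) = j^4 - 5*j^2 + 4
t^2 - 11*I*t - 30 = (t - 6*I)*(t - 5*I)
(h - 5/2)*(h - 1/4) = h^2 - 11*h/4 + 5/8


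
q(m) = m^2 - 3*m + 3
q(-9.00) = 111.00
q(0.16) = 2.55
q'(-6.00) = -15.00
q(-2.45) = 16.35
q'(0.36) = -2.28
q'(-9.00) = -21.00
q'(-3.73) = -10.46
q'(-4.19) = -11.38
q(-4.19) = 33.13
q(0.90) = 1.11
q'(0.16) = -2.68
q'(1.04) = -0.92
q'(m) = 2*m - 3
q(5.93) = 20.37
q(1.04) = 0.96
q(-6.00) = 57.00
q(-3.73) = 28.10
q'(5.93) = 8.86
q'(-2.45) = -7.90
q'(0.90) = -1.20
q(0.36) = 2.05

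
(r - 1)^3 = r^3 - 3*r^2 + 3*r - 1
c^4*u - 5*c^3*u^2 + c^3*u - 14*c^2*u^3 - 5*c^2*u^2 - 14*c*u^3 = c*(c - 7*u)*(c + 2*u)*(c*u + u)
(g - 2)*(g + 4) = g^2 + 2*g - 8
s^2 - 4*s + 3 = (s - 3)*(s - 1)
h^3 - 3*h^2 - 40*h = h*(h - 8)*(h + 5)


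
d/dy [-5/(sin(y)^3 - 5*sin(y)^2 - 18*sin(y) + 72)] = 5*(3*sin(y)^2 - 10*sin(y) - 18)*cos(y)/(sin(y)^3 - 5*sin(y)^2 - 18*sin(y) + 72)^2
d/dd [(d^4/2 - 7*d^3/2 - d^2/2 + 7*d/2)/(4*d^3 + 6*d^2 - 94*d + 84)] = (d^4 + 5*d^3 - 71*d^2 + 252*d + 147)/(2*(4*d^4 + 20*d^3 - 143*d^2 - 420*d + 1764))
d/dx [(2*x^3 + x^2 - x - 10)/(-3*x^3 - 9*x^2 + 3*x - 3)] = (-5*x^4 + 2*x^3 - 38*x^2 - 62*x + 11)/(3*(x^6 + 6*x^5 + 7*x^4 - 4*x^3 + 7*x^2 - 2*x + 1))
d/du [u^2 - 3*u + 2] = 2*u - 3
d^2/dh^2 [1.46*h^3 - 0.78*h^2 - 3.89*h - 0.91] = 8.76*h - 1.56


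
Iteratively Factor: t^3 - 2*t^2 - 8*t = (t)*(t^2 - 2*t - 8) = t*(t + 2)*(t - 4)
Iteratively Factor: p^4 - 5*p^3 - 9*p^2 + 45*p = (p - 3)*(p^3 - 2*p^2 - 15*p) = (p - 3)*(p + 3)*(p^2 - 5*p) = p*(p - 3)*(p + 3)*(p - 5)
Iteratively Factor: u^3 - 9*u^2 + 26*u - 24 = (u - 2)*(u^2 - 7*u + 12) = (u - 4)*(u - 2)*(u - 3)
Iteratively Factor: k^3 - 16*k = (k)*(k^2 - 16) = k*(k - 4)*(k + 4)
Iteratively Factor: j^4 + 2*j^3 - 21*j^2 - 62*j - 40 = (j + 4)*(j^3 - 2*j^2 - 13*j - 10) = (j - 5)*(j + 4)*(j^2 + 3*j + 2) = (j - 5)*(j + 1)*(j + 4)*(j + 2)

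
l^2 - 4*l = l*(l - 4)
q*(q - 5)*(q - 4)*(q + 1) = q^4 - 8*q^3 + 11*q^2 + 20*q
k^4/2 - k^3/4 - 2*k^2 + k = k*(k/2 + 1)*(k - 2)*(k - 1/2)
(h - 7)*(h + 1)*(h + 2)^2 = h^4 - 2*h^3 - 27*h^2 - 52*h - 28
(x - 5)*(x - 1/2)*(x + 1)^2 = x^4 - 7*x^3/2 - 15*x^2/2 - x/2 + 5/2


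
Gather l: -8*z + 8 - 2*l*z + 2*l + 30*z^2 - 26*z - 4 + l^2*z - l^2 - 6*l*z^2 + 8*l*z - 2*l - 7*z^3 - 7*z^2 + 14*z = l^2*(z - 1) + l*(-6*z^2 + 6*z) - 7*z^3 + 23*z^2 - 20*z + 4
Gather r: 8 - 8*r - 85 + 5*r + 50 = -3*r - 27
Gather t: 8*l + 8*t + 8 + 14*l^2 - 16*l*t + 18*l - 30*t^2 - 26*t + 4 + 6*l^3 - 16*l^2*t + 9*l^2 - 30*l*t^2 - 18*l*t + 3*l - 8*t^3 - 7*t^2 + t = 6*l^3 + 23*l^2 + 29*l - 8*t^3 + t^2*(-30*l - 37) + t*(-16*l^2 - 34*l - 17) + 12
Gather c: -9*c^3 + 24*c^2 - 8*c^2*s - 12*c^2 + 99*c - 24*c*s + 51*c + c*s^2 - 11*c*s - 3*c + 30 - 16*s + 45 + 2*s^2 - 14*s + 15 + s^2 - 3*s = -9*c^3 + c^2*(12 - 8*s) + c*(s^2 - 35*s + 147) + 3*s^2 - 33*s + 90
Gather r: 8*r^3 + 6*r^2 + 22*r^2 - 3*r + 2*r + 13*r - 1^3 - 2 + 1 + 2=8*r^3 + 28*r^2 + 12*r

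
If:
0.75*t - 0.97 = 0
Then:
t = 1.29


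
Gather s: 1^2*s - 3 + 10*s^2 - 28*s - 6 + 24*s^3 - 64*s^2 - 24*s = 24*s^3 - 54*s^2 - 51*s - 9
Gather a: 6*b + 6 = 6*b + 6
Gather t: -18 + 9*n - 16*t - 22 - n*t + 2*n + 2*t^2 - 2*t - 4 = 11*n + 2*t^2 + t*(-n - 18) - 44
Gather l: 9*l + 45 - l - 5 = 8*l + 40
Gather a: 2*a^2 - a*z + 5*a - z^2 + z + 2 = 2*a^2 + a*(5 - z) - z^2 + z + 2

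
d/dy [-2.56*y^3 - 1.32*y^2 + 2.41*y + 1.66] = -7.68*y^2 - 2.64*y + 2.41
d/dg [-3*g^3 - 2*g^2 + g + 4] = -9*g^2 - 4*g + 1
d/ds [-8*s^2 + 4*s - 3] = 4 - 16*s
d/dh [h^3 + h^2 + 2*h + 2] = 3*h^2 + 2*h + 2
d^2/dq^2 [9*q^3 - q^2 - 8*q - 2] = 54*q - 2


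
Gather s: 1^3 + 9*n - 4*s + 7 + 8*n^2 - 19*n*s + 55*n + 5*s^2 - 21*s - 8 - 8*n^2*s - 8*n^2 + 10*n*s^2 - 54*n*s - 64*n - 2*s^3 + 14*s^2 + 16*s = -2*s^3 + s^2*(10*n + 19) + s*(-8*n^2 - 73*n - 9)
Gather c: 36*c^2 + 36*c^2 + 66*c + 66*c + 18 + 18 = 72*c^2 + 132*c + 36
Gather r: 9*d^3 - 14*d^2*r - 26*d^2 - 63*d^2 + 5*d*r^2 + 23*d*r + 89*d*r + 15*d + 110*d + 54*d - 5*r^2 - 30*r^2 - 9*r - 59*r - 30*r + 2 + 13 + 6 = 9*d^3 - 89*d^2 + 179*d + r^2*(5*d - 35) + r*(-14*d^2 + 112*d - 98) + 21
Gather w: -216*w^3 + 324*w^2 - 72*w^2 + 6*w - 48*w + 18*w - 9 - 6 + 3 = -216*w^3 + 252*w^2 - 24*w - 12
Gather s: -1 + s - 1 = s - 2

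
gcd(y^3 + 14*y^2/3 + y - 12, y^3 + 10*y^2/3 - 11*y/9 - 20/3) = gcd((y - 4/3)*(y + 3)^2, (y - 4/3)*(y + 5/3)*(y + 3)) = y^2 + 5*y/3 - 4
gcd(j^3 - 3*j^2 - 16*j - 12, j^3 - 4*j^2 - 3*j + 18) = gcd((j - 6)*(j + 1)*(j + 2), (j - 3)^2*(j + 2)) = j + 2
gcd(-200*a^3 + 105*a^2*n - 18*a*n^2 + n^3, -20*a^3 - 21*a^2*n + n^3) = 5*a - n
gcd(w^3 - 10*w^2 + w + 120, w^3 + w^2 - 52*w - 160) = w - 8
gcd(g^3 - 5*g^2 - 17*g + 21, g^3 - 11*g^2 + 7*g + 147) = g^2 - 4*g - 21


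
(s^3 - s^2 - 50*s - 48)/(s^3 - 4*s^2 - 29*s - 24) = (s + 6)/(s + 3)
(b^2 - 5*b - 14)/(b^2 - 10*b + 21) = (b + 2)/(b - 3)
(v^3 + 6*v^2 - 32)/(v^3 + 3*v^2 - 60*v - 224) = (v^2 + 2*v - 8)/(v^2 - v - 56)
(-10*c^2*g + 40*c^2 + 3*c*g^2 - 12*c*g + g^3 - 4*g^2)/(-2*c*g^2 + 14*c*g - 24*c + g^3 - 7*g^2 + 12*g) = (5*c + g)/(g - 3)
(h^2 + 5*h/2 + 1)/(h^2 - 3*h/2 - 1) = (h + 2)/(h - 2)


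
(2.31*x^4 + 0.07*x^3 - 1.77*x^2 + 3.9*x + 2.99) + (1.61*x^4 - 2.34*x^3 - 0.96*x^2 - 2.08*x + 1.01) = 3.92*x^4 - 2.27*x^3 - 2.73*x^2 + 1.82*x + 4.0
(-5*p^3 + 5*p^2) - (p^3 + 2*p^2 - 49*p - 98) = -6*p^3 + 3*p^2 + 49*p + 98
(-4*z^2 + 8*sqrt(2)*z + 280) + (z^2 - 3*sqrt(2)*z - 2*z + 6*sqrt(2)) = -3*z^2 - 2*z + 5*sqrt(2)*z + 6*sqrt(2) + 280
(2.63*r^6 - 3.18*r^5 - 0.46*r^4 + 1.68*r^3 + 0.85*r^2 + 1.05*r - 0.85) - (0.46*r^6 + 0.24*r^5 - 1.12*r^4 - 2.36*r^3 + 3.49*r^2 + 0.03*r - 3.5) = 2.17*r^6 - 3.42*r^5 + 0.66*r^4 + 4.04*r^3 - 2.64*r^2 + 1.02*r + 2.65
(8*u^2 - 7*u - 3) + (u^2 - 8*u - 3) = 9*u^2 - 15*u - 6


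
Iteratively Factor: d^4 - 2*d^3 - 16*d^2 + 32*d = (d)*(d^3 - 2*d^2 - 16*d + 32) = d*(d + 4)*(d^2 - 6*d + 8) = d*(d - 4)*(d + 4)*(d - 2)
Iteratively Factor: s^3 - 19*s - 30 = (s + 3)*(s^2 - 3*s - 10) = (s - 5)*(s + 3)*(s + 2)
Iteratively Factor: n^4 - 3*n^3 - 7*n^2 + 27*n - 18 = (n - 3)*(n^3 - 7*n + 6) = (n - 3)*(n - 1)*(n^2 + n - 6) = (n - 3)*(n - 2)*(n - 1)*(n + 3)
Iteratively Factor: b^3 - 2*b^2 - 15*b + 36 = (b - 3)*(b^2 + b - 12) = (b - 3)^2*(b + 4)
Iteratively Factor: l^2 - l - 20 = (l + 4)*(l - 5)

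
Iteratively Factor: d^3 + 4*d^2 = (d)*(d^2 + 4*d) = d*(d + 4)*(d)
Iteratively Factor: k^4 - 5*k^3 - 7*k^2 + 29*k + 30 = (k + 1)*(k^3 - 6*k^2 - k + 30) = (k - 5)*(k + 1)*(k^2 - k - 6) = (k - 5)*(k + 1)*(k + 2)*(k - 3)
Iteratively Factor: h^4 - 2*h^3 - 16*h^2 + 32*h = (h - 4)*(h^3 + 2*h^2 - 8*h) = (h - 4)*(h + 4)*(h^2 - 2*h) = (h - 4)*(h - 2)*(h + 4)*(h)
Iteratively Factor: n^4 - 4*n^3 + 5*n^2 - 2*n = (n)*(n^3 - 4*n^2 + 5*n - 2) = n*(n - 2)*(n^2 - 2*n + 1) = n*(n - 2)*(n - 1)*(n - 1)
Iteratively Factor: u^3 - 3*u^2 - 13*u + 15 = (u - 1)*(u^2 - 2*u - 15) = (u - 1)*(u + 3)*(u - 5)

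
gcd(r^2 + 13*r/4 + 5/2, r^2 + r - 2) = r + 2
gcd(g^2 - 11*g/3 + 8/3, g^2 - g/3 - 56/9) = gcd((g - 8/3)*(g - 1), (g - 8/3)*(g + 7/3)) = g - 8/3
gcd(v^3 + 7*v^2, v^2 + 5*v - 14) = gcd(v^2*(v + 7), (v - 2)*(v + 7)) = v + 7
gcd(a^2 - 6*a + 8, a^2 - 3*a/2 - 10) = a - 4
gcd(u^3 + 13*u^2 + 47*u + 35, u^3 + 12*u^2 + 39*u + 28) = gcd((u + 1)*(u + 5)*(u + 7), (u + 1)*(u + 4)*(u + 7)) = u^2 + 8*u + 7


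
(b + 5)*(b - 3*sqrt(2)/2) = b^2 - 3*sqrt(2)*b/2 + 5*b - 15*sqrt(2)/2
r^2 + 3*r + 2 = (r + 1)*(r + 2)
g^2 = g^2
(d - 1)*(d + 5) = d^2 + 4*d - 5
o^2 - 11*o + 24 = (o - 8)*(o - 3)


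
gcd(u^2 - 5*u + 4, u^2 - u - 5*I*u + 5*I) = u - 1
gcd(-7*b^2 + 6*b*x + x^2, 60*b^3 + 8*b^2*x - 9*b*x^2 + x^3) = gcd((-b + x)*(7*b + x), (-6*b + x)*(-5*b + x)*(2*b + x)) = 1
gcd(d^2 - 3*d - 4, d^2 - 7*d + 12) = d - 4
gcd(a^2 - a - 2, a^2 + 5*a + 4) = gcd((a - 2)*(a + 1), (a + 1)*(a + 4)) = a + 1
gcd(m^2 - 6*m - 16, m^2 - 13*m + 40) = m - 8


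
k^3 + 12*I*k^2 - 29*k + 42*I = (k - I)*(k + 6*I)*(k + 7*I)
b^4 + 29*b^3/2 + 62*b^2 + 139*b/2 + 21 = (b + 1/2)*(b + 1)*(b + 6)*(b + 7)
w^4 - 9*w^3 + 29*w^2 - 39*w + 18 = (w - 3)^2*(w - 2)*(w - 1)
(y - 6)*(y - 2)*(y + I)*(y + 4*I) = y^4 - 8*y^3 + 5*I*y^3 + 8*y^2 - 40*I*y^2 + 32*y + 60*I*y - 48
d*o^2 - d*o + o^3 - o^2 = o*(d + o)*(o - 1)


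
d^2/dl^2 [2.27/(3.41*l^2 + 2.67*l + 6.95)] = (-52.791574*l^2 - 41.335338*l + 2.27*(6.82*l + 2.67)*(13.64*l + 5.34) - 107.59573)/(3.41*l^2 + 2.67*l + 6.95)^3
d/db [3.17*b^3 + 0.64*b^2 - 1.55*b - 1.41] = 9.51*b^2 + 1.28*b - 1.55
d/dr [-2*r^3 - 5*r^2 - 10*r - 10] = -6*r^2 - 10*r - 10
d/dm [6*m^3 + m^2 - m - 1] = 18*m^2 + 2*m - 1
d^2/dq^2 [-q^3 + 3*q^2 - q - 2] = 6 - 6*q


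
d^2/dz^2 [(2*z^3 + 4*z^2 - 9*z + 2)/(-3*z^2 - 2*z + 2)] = 34*z*(5*z^2 - 6*z + 6)/(27*z^6 + 54*z^5 - 18*z^4 - 64*z^3 + 12*z^2 + 24*z - 8)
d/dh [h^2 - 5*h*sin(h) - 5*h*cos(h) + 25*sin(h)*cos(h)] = -5*sqrt(2)*h*cos(h + pi/4) + 2*h - 5*sqrt(2)*sin(h + pi/4) + 25*cos(2*h)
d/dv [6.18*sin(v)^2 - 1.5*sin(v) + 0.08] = (12.36*sin(v) - 1.5)*cos(v)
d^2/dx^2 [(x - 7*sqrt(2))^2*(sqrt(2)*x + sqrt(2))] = 6*sqrt(2)*x - 56 + 2*sqrt(2)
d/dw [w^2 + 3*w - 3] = 2*w + 3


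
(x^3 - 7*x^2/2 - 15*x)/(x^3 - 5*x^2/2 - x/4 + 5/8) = 4*x*(2*x^2 - 7*x - 30)/(8*x^3 - 20*x^2 - 2*x + 5)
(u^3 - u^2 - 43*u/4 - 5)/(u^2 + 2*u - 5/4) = (2*u^2 - 7*u - 4)/(2*u - 1)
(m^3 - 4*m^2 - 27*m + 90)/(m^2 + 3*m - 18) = (m^2 - m - 30)/(m + 6)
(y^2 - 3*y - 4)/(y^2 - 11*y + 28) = (y + 1)/(y - 7)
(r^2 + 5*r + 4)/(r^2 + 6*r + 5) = (r + 4)/(r + 5)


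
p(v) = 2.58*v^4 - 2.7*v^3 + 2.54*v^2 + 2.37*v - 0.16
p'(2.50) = 125.70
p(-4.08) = 930.75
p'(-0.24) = 0.54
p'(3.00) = 223.35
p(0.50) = 1.48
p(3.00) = 165.89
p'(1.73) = 40.35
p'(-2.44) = -208.17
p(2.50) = 80.23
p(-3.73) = 665.86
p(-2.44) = 139.85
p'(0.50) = 4.18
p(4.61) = 965.48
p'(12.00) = 16729.89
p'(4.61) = 864.72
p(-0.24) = -0.54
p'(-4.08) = -854.10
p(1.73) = 20.67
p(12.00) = 49227.32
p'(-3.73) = -664.83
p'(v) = 10.32*v^3 - 8.1*v^2 + 5.08*v + 2.37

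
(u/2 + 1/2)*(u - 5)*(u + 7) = u^3/2 + 3*u^2/2 - 33*u/2 - 35/2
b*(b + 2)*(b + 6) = b^3 + 8*b^2 + 12*b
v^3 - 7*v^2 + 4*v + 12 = (v - 6)*(v - 2)*(v + 1)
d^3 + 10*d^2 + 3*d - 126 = (d - 3)*(d + 6)*(d + 7)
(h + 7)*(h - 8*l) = h^2 - 8*h*l + 7*h - 56*l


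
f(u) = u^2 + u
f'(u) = 2*u + 1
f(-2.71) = 4.63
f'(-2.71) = -4.42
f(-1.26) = 0.33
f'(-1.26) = -1.52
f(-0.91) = -0.08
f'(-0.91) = -0.82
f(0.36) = 0.49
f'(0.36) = 1.72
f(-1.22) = 0.27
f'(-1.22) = -1.44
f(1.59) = 4.12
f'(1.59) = 4.18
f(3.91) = 19.20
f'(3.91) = 8.82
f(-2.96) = 5.80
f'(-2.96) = -4.92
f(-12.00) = 132.00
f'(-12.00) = -23.00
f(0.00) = 0.00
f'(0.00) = 1.00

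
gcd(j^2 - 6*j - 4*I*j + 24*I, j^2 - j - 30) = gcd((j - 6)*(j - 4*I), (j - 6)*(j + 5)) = j - 6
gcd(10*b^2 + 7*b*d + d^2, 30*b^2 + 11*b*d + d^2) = 5*b + d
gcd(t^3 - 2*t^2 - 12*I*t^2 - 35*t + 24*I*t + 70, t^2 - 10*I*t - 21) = t - 7*I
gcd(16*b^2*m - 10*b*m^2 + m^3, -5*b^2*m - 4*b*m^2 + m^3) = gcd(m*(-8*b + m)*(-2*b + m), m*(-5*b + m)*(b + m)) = m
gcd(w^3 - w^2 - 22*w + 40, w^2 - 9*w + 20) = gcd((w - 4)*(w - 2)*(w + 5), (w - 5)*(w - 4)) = w - 4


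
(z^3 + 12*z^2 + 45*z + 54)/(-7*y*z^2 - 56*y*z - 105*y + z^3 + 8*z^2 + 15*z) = (-z^2 - 9*z - 18)/(7*y*z + 35*y - z^2 - 5*z)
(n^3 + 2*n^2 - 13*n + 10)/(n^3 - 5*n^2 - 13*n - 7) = (-n^3 - 2*n^2 + 13*n - 10)/(-n^3 + 5*n^2 + 13*n + 7)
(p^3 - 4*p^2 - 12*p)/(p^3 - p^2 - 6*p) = (p - 6)/(p - 3)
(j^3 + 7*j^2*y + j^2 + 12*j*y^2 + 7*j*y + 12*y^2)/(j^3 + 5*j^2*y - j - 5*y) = (j^2 + 7*j*y + 12*y^2)/(j^2 + 5*j*y - j - 5*y)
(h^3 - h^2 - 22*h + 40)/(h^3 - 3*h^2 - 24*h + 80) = (h - 2)/(h - 4)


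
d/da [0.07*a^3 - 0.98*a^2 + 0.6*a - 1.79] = 0.21*a^2 - 1.96*a + 0.6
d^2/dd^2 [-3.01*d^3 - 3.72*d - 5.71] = -18.06*d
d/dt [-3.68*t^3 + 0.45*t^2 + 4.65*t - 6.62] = -11.04*t^2 + 0.9*t + 4.65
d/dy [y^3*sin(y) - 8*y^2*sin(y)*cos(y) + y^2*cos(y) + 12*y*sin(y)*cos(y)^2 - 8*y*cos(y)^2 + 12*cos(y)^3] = y^3*cos(y) + 2*y^2*sin(y) - 16*y^2*cos(y)^2 + 8*y^2 + 36*y*cos(y)^3 - 22*y*cos(y) - 24*sin(y)*cos(y)^2 - 8*cos(y)^2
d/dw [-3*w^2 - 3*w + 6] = -6*w - 3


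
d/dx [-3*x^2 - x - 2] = -6*x - 1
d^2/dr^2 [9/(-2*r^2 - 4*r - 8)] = 9*(r^2 + 2*r - 4*(r + 1)^2 + 4)/(r^2 + 2*r + 4)^3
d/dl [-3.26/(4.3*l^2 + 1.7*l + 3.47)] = (28.036*l + 5.542)/(4.3*l^2 + 1.7*l + 3.47)^2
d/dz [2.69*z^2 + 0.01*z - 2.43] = 5.38*z + 0.01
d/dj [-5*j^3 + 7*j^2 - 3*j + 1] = -15*j^2 + 14*j - 3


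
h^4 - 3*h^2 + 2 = (h - 1)*(h + 1)*(h - sqrt(2))*(h + sqrt(2))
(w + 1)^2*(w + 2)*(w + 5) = w^4 + 9*w^3 + 25*w^2 + 27*w + 10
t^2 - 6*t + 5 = (t - 5)*(t - 1)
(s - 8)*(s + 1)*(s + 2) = s^3 - 5*s^2 - 22*s - 16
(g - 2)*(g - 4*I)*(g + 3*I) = g^3 - 2*g^2 - I*g^2 + 12*g + 2*I*g - 24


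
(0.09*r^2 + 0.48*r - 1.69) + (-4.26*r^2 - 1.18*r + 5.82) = -4.17*r^2 - 0.7*r + 4.13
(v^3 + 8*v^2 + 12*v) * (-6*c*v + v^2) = -6*c*v^4 - 48*c*v^3 - 72*c*v^2 + v^5 + 8*v^4 + 12*v^3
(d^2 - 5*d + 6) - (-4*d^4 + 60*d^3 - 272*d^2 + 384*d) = 4*d^4 - 60*d^3 + 273*d^2 - 389*d + 6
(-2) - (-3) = 1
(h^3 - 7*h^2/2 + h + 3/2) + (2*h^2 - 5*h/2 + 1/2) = h^3 - 3*h^2/2 - 3*h/2 + 2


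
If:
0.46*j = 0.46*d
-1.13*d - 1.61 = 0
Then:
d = -1.42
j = -1.42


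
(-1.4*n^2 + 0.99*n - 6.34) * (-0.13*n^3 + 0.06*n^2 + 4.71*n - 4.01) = 0.182*n^5 - 0.2127*n^4 - 5.7104*n^3 + 9.8965*n^2 - 33.8313*n + 25.4234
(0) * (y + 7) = 0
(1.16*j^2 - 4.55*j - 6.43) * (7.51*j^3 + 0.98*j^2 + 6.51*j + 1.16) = 8.7116*j^5 - 33.0337*j^4 - 45.1967*j^3 - 34.5763*j^2 - 47.1373*j - 7.4588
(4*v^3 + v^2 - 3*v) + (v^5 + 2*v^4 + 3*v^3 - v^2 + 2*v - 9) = v^5 + 2*v^4 + 7*v^3 - v - 9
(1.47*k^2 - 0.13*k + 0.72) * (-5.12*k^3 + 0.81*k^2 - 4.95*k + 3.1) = -7.5264*k^5 + 1.8563*k^4 - 11.0682*k^3 + 5.7837*k^2 - 3.967*k + 2.232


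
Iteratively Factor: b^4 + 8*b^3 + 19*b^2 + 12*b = (b + 3)*(b^3 + 5*b^2 + 4*b) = b*(b + 3)*(b^2 + 5*b + 4) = b*(b + 3)*(b + 4)*(b + 1)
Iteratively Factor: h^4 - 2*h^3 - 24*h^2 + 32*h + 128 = (h + 4)*(h^3 - 6*h^2 + 32) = (h + 2)*(h + 4)*(h^2 - 8*h + 16) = (h - 4)*(h + 2)*(h + 4)*(h - 4)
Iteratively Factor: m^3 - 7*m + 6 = (m + 3)*(m^2 - 3*m + 2) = (m - 1)*(m + 3)*(m - 2)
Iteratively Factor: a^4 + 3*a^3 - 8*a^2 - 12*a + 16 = (a + 4)*(a^3 - a^2 - 4*a + 4) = (a - 1)*(a + 4)*(a^2 - 4) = (a - 1)*(a + 2)*(a + 4)*(a - 2)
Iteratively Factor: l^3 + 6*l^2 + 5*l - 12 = (l + 4)*(l^2 + 2*l - 3) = (l + 3)*(l + 4)*(l - 1)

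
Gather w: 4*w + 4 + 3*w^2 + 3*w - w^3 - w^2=-w^3 + 2*w^2 + 7*w + 4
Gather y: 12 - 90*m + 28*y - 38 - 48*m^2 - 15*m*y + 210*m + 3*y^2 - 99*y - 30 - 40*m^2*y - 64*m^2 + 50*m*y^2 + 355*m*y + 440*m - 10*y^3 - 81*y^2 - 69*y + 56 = -112*m^2 + 560*m - 10*y^3 + y^2*(50*m - 78) + y*(-40*m^2 + 340*m - 140)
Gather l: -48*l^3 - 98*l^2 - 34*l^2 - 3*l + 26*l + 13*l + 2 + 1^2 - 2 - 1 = -48*l^3 - 132*l^2 + 36*l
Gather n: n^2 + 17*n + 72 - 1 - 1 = n^2 + 17*n + 70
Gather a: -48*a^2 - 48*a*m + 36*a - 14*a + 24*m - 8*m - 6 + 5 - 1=-48*a^2 + a*(22 - 48*m) + 16*m - 2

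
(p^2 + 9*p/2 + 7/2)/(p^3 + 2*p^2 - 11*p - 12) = (p + 7/2)/(p^2 + p - 12)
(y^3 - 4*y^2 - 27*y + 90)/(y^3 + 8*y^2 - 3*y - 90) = (y - 6)/(y + 6)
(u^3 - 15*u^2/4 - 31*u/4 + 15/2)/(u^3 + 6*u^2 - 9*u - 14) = (4*u^3 - 15*u^2 - 31*u + 30)/(4*(u^3 + 6*u^2 - 9*u - 14))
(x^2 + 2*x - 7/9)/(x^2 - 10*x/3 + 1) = (x + 7/3)/(x - 3)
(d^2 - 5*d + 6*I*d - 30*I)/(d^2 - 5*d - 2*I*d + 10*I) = (d + 6*I)/(d - 2*I)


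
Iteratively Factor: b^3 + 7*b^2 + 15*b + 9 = (b + 3)*(b^2 + 4*b + 3) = (b + 1)*(b + 3)*(b + 3)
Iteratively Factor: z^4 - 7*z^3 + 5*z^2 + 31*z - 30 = (z - 1)*(z^3 - 6*z^2 - z + 30) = (z - 5)*(z - 1)*(z^2 - z - 6) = (z - 5)*(z - 1)*(z + 2)*(z - 3)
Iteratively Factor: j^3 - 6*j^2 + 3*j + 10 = (j + 1)*(j^2 - 7*j + 10) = (j - 5)*(j + 1)*(j - 2)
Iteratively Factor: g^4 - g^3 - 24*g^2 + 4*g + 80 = (g - 5)*(g^3 + 4*g^2 - 4*g - 16) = (g - 5)*(g - 2)*(g^2 + 6*g + 8) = (g - 5)*(g - 2)*(g + 4)*(g + 2)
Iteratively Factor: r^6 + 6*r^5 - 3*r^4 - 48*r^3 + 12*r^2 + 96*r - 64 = (r + 4)*(r^5 + 2*r^4 - 11*r^3 - 4*r^2 + 28*r - 16) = (r - 1)*(r + 4)*(r^4 + 3*r^3 - 8*r^2 - 12*r + 16) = (r - 1)^2*(r + 4)*(r^3 + 4*r^2 - 4*r - 16) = (r - 1)^2*(r + 2)*(r + 4)*(r^2 + 2*r - 8) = (r - 1)^2*(r + 2)*(r + 4)^2*(r - 2)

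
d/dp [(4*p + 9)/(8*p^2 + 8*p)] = (-4*p^2 - 18*p - 9)/(8*p^2*(p^2 + 2*p + 1))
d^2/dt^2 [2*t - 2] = 0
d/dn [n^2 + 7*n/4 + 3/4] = 2*n + 7/4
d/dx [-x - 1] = -1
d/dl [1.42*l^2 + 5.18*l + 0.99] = 2.84*l + 5.18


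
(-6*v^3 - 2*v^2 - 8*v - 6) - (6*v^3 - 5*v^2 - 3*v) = -12*v^3 + 3*v^2 - 5*v - 6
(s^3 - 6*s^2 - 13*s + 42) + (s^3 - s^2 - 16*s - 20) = 2*s^3 - 7*s^2 - 29*s + 22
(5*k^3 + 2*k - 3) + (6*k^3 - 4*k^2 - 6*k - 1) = 11*k^3 - 4*k^2 - 4*k - 4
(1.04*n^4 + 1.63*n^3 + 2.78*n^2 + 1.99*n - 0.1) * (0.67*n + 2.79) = 0.6968*n^5 + 3.9937*n^4 + 6.4103*n^3 + 9.0895*n^2 + 5.4851*n - 0.279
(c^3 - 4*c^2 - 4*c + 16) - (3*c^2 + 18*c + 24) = c^3 - 7*c^2 - 22*c - 8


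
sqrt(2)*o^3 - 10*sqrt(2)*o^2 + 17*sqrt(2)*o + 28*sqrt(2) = (o - 7)*(o - 4)*(sqrt(2)*o + sqrt(2))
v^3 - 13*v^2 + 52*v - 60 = (v - 6)*(v - 5)*(v - 2)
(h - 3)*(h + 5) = h^2 + 2*h - 15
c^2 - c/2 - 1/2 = (c - 1)*(c + 1/2)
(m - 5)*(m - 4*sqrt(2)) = m^2 - 4*sqrt(2)*m - 5*m + 20*sqrt(2)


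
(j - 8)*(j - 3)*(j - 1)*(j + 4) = j^4 - 8*j^3 - 13*j^2 + 116*j - 96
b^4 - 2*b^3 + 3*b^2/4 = b^2*(b - 3/2)*(b - 1/2)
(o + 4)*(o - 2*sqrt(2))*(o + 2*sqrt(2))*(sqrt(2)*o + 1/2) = sqrt(2)*o^4 + o^3/2 + 4*sqrt(2)*o^3 - 8*sqrt(2)*o^2 + 2*o^2 - 32*sqrt(2)*o - 4*o - 16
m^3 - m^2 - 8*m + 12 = (m - 2)^2*(m + 3)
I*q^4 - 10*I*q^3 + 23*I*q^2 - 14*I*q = q*(q - 7)*(q - 2)*(I*q - I)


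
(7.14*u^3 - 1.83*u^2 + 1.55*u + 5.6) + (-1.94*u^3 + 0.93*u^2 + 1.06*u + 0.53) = 5.2*u^3 - 0.9*u^2 + 2.61*u + 6.13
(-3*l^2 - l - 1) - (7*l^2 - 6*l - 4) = -10*l^2 + 5*l + 3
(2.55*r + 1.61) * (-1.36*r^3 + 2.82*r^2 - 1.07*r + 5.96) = -3.468*r^4 + 5.0014*r^3 + 1.8117*r^2 + 13.4753*r + 9.5956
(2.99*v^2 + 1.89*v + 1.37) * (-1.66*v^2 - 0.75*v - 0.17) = -4.9634*v^4 - 5.3799*v^3 - 4.2*v^2 - 1.3488*v - 0.2329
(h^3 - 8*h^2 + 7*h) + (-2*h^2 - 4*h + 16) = h^3 - 10*h^2 + 3*h + 16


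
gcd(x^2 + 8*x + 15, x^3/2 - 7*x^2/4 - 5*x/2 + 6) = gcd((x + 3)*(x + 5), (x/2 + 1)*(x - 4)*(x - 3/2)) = 1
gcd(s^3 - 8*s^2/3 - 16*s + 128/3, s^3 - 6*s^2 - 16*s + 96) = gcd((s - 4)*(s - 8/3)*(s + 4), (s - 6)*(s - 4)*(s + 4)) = s^2 - 16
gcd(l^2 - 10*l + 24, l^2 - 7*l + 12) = l - 4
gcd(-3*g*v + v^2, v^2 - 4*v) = v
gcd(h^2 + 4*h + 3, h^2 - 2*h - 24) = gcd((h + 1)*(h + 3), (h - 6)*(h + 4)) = 1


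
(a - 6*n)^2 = a^2 - 12*a*n + 36*n^2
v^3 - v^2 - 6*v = v*(v - 3)*(v + 2)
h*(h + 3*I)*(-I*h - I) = -I*h^3 + 3*h^2 - I*h^2 + 3*h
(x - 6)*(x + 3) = x^2 - 3*x - 18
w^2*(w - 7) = w^3 - 7*w^2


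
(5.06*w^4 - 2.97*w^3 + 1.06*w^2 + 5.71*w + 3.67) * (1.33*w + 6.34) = 6.7298*w^5 + 28.1303*w^4 - 17.42*w^3 + 14.3147*w^2 + 41.0825*w + 23.2678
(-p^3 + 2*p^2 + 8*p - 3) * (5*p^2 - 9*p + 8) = -5*p^5 + 19*p^4 + 14*p^3 - 71*p^2 + 91*p - 24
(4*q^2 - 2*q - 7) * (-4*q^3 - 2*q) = -16*q^5 + 8*q^4 + 20*q^3 + 4*q^2 + 14*q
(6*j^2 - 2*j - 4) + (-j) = 6*j^2 - 3*j - 4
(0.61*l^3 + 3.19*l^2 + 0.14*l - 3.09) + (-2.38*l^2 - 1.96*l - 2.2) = 0.61*l^3 + 0.81*l^2 - 1.82*l - 5.29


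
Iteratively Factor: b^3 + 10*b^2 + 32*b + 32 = (b + 2)*(b^2 + 8*b + 16) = (b + 2)*(b + 4)*(b + 4)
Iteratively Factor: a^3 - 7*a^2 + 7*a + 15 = (a - 3)*(a^2 - 4*a - 5) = (a - 5)*(a - 3)*(a + 1)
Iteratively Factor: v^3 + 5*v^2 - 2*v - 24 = (v + 4)*(v^2 + v - 6) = (v - 2)*(v + 4)*(v + 3)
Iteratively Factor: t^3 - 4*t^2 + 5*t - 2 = (t - 1)*(t^2 - 3*t + 2) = (t - 1)^2*(t - 2)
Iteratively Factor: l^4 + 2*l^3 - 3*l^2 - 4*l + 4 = (l + 2)*(l^3 - 3*l + 2) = (l - 1)*(l + 2)*(l^2 + l - 2) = (l - 1)^2*(l + 2)*(l + 2)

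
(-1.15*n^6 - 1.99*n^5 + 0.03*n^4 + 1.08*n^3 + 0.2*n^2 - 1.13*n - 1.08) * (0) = 0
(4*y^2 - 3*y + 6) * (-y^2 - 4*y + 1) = -4*y^4 - 13*y^3 + 10*y^2 - 27*y + 6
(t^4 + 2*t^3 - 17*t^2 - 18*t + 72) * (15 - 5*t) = -5*t^5 + 5*t^4 + 115*t^3 - 165*t^2 - 630*t + 1080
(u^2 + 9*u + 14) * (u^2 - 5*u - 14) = u^4 + 4*u^3 - 45*u^2 - 196*u - 196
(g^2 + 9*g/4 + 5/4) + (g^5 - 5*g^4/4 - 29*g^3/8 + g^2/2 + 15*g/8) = g^5 - 5*g^4/4 - 29*g^3/8 + 3*g^2/2 + 33*g/8 + 5/4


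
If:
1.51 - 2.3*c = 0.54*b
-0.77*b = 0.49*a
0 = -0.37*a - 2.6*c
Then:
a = -2.25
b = 1.43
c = 0.32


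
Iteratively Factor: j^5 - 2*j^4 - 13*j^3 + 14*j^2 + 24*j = (j - 2)*(j^4 - 13*j^2 - 12*j) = (j - 2)*(j + 1)*(j^3 - j^2 - 12*j) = (j - 4)*(j - 2)*(j + 1)*(j^2 + 3*j) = (j - 4)*(j - 2)*(j + 1)*(j + 3)*(j)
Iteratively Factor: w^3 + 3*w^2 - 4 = (w + 2)*(w^2 + w - 2) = (w + 2)^2*(w - 1)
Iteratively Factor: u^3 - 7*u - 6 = (u - 3)*(u^2 + 3*u + 2) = (u - 3)*(u + 1)*(u + 2)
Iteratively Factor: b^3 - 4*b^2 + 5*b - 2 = (b - 2)*(b^2 - 2*b + 1) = (b - 2)*(b - 1)*(b - 1)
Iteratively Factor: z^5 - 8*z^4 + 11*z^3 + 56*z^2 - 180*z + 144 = (z - 2)*(z^4 - 6*z^3 - z^2 + 54*z - 72) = (z - 2)^2*(z^3 - 4*z^2 - 9*z + 36) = (z - 2)^2*(z + 3)*(z^2 - 7*z + 12) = (z - 4)*(z - 2)^2*(z + 3)*(z - 3)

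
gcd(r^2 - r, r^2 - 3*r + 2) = r - 1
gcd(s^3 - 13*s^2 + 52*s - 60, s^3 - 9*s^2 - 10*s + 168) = s - 6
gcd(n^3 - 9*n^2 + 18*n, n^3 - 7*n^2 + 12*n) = n^2 - 3*n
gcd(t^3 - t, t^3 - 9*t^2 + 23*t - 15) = t - 1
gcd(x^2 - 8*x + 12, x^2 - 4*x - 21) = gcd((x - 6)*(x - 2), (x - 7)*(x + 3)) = 1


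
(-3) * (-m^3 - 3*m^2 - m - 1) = 3*m^3 + 9*m^2 + 3*m + 3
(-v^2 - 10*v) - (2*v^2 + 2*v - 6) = -3*v^2 - 12*v + 6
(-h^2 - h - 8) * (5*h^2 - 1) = -5*h^4 - 5*h^3 - 39*h^2 + h + 8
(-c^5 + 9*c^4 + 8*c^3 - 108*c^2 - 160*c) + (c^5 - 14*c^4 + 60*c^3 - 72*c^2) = -5*c^4 + 68*c^3 - 180*c^2 - 160*c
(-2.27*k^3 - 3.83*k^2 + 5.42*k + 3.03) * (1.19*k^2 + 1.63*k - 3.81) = -2.7013*k^5 - 8.2578*k^4 + 8.8556*k^3 + 27.0326*k^2 - 15.7113*k - 11.5443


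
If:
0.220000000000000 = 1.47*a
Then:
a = 0.15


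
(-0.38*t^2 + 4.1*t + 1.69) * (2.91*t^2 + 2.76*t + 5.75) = -1.1058*t^4 + 10.8822*t^3 + 14.0489*t^2 + 28.2394*t + 9.7175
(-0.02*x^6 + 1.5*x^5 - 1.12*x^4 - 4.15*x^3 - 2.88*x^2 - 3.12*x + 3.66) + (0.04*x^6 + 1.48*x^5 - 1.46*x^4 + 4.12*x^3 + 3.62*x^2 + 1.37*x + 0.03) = 0.02*x^6 + 2.98*x^5 - 2.58*x^4 - 0.0300000000000002*x^3 + 0.74*x^2 - 1.75*x + 3.69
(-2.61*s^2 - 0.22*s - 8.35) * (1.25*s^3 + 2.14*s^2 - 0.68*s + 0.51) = -3.2625*s^5 - 5.8604*s^4 - 9.1335*s^3 - 19.0505*s^2 + 5.5658*s - 4.2585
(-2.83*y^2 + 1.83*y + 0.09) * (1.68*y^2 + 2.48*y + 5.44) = -4.7544*y^4 - 3.944*y^3 - 10.7056*y^2 + 10.1784*y + 0.4896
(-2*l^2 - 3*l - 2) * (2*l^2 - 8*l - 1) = -4*l^4 + 10*l^3 + 22*l^2 + 19*l + 2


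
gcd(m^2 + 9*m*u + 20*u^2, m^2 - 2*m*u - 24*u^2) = m + 4*u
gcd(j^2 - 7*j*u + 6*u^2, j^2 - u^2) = -j + u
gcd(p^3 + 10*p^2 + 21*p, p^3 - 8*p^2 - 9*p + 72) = p + 3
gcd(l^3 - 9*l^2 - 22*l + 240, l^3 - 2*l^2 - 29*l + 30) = l^2 - l - 30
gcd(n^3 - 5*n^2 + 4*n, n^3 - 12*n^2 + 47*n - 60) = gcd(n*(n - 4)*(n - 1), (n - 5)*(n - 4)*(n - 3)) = n - 4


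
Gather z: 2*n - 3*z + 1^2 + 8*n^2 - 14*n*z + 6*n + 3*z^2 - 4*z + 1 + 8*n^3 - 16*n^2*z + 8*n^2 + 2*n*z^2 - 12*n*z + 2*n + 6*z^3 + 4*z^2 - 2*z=8*n^3 + 16*n^2 + 10*n + 6*z^3 + z^2*(2*n + 7) + z*(-16*n^2 - 26*n - 9) + 2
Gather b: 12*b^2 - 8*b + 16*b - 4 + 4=12*b^2 + 8*b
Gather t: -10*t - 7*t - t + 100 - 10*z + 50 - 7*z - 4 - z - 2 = -18*t - 18*z + 144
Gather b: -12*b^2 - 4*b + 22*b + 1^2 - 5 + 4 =-12*b^2 + 18*b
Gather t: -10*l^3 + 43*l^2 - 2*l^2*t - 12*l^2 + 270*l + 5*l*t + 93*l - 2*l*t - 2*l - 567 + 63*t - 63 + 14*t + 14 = -10*l^3 + 31*l^2 + 361*l + t*(-2*l^2 + 3*l + 77) - 616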